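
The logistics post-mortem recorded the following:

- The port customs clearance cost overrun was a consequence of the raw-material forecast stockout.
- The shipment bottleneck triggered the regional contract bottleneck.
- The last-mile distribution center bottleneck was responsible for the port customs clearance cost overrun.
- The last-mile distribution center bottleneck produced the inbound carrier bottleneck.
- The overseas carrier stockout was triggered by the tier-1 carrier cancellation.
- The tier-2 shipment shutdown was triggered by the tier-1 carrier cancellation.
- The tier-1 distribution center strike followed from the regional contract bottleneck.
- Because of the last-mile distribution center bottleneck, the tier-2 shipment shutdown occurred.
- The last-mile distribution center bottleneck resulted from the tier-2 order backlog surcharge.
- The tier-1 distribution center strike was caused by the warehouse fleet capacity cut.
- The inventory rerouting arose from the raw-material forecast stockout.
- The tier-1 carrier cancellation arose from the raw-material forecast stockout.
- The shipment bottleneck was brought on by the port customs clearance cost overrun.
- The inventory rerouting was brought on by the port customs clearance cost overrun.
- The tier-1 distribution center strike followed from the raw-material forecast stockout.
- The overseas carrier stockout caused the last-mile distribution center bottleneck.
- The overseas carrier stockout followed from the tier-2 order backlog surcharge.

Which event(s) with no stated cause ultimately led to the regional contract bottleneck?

Tracing upstream from the regional contract bottleneck: the regional contract bottleneck ← the shipment bottleneck ← the port customs clearance cost overrun ← the last-mile distribution center bottleneck ← the tier-2 order backlog surcharge.
A separate upstream branch: the regional contract bottleneck ← the shipment bottleneck ← the port customs clearance cost overrun ← the raw-material forecast stockout.
Each of those chain origins has no stated cause.

the raw-material forecast stockout, the tier-2 order backlog surcharge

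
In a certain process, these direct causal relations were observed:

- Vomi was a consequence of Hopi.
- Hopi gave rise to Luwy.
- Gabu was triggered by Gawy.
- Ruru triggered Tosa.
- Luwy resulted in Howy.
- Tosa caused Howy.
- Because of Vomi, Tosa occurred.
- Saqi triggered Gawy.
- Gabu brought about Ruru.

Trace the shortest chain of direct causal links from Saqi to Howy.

Saqi → Gawy → Gabu → Ruru → Tosa → Howy

Saqi → Gawy
Gawy → Gabu
Gabu → Ruru
Ruru → Tosa
Tosa → Howy
Length: 5 steps.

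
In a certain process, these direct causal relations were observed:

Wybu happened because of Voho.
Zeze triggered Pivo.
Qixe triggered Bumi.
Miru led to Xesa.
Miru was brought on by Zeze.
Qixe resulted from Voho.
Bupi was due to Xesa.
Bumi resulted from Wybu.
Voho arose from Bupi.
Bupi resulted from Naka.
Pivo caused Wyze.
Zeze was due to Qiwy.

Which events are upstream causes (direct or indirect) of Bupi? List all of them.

Miru, Naka, Qiwy, Xesa, Zeze

Immediate causes of Bupi: Naka, Xesa.
Further upstream: Qiwy, Zeze, Miru.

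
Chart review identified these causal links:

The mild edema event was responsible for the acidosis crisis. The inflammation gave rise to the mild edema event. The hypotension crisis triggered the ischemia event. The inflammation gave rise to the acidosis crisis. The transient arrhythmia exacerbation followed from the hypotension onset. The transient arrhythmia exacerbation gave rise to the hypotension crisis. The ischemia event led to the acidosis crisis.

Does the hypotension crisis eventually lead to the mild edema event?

No

The hypotension crisis leads to the ischemia event, the acidosis crisis; the mild edema event is not among them.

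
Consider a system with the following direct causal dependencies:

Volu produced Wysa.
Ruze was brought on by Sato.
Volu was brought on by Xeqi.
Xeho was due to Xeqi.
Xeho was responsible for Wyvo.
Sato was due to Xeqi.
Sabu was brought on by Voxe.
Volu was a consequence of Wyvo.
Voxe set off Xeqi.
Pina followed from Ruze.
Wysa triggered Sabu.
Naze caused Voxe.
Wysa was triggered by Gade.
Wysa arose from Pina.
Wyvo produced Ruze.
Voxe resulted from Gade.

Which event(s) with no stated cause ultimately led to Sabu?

Tracing upstream from Sabu: Sabu ← Voxe ← Gade.
A separate upstream branch: Sabu ← Voxe ← Naze.
Each of those chain origins has no stated cause.

Gade, Naze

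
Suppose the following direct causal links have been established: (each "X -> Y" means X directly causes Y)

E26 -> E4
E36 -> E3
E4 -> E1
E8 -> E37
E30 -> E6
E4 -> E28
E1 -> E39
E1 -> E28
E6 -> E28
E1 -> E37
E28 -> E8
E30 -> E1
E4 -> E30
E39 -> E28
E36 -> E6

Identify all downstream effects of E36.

Direct effects: E3, E6.
2 steps out: E28.
3 steps out: E8.
4 steps out: E37.
Not reachable from it: E26, E4, E30, E1, E39.

E28, E3, E37, E6, E8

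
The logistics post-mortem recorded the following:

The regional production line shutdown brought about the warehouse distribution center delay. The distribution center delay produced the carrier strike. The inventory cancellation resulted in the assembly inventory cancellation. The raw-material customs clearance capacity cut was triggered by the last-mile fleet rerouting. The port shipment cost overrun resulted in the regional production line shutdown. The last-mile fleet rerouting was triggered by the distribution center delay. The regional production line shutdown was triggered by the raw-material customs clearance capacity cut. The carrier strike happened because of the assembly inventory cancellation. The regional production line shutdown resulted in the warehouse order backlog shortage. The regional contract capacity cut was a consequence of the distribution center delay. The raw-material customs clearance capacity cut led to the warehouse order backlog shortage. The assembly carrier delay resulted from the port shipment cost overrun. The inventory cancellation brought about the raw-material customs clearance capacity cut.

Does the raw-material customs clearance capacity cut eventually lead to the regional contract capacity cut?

No

The raw-material customs clearance capacity cut leads to the regional production line shutdown, the warehouse distribution center delay, the warehouse order backlog shortage; the regional contract capacity cut is not among them.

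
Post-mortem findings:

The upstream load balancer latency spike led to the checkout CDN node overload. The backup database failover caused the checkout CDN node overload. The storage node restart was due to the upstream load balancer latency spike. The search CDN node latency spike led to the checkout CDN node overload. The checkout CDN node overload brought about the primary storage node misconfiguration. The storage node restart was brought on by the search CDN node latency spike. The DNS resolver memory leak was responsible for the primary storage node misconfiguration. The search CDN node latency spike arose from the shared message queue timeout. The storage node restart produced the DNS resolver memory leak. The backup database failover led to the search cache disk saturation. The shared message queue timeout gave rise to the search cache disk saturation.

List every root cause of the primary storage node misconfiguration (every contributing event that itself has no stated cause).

Tracing upstream from the primary storage node misconfiguration: the primary storage node misconfiguration ← the checkout CDN node overload ← the search CDN node latency spike ← the shared message queue timeout.
A separate upstream branch: the primary storage node misconfiguration ← the checkout CDN node overload ← the upstream load balancer latency spike.
A separate upstream branch: the primary storage node misconfiguration ← the checkout CDN node overload ← the backup database failover.
Each of those chain origins has no stated cause.

the backup database failover, the shared message queue timeout, the upstream load balancer latency spike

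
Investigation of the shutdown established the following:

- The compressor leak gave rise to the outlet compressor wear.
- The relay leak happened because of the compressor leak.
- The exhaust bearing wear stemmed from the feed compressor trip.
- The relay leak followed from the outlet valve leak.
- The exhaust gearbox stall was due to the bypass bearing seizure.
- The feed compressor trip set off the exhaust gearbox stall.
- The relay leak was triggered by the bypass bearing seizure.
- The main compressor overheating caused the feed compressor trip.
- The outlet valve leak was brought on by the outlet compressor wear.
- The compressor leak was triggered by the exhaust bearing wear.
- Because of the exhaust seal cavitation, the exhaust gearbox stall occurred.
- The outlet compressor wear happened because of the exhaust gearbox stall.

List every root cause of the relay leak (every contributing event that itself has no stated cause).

the bypass bearing seizure, the exhaust seal cavitation, the main compressor overheating

Tracing upstream from the relay leak: the relay leak ← the compressor leak ← the exhaust bearing wear ← the feed compressor trip ← the main compressor overheating.
A separate upstream branch: the relay leak ← the bypass bearing seizure.
A separate upstream branch: the relay leak ← the outlet valve leak ← the outlet compressor wear ← the exhaust gearbox stall ← the exhaust seal cavitation.
Each of those chain origins has no stated cause.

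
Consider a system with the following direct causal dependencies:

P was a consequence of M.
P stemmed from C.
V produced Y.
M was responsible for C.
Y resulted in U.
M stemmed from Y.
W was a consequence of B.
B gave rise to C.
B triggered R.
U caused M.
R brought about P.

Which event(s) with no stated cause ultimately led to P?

B, V

Tracing upstream from P: P ← M ← Y ← V.
A separate upstream branch: P ← C ← B.
Each of those chain origins has no stated cause.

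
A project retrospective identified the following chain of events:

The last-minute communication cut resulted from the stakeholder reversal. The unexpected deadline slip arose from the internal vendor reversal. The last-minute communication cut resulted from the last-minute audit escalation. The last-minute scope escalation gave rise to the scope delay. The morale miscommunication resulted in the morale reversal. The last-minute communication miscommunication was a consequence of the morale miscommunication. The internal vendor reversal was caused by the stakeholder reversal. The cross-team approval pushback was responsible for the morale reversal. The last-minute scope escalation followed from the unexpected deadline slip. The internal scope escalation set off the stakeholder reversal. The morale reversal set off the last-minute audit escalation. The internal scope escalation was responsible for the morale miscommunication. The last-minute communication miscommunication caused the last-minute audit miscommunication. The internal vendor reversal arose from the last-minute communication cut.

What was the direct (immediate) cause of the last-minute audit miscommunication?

the last-minute communication miscommunication

Upstream contributors include the internal scope escalation, the morale miscommunication, but only the last-minute communication miscommunication feeds directly into the last-minute audit miscommunication.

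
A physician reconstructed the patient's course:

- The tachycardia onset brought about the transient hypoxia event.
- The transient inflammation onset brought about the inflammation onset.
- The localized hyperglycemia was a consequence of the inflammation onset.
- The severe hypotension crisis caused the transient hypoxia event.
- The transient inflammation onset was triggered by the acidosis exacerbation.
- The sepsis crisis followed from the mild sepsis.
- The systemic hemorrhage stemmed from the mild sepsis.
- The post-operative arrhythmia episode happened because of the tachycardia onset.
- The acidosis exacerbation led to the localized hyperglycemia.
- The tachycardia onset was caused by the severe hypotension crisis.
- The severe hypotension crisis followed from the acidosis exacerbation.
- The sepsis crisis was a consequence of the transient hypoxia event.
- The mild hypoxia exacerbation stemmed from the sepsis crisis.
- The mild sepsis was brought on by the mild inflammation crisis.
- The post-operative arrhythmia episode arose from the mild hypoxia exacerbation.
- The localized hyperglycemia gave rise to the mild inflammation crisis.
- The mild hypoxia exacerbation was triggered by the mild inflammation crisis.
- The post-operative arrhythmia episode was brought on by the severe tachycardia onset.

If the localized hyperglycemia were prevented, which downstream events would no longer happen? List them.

Downstream of the localized hyperglycemia: the mild inflammation crisis, the mild sepsis, the systemic hemorrhage, the sepsis crisis, the mild hypoxia exacerbation, the post-operative arrhythmia episode.
Of those, still caused via another path: the sepsis crisis, the mild hypoxia exacerbation, the post-operative arrhythmia episode.
The remainder have no surviving cause.

the mild inflammation crisis, the mild sepsis, the systemic hemorrhage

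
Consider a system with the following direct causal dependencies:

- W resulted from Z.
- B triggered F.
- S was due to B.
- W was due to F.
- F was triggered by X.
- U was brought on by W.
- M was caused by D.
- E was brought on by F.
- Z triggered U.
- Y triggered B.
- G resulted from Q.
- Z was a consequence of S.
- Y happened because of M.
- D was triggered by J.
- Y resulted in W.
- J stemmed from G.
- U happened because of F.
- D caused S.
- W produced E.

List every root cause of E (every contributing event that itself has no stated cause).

Q, X

Tracing upstream from E: E ← W ← Y ← M ← D ← J ← G ← Q.
A separate upstream branch: E ← F ← X.
Each of those chain origins has no stated cause.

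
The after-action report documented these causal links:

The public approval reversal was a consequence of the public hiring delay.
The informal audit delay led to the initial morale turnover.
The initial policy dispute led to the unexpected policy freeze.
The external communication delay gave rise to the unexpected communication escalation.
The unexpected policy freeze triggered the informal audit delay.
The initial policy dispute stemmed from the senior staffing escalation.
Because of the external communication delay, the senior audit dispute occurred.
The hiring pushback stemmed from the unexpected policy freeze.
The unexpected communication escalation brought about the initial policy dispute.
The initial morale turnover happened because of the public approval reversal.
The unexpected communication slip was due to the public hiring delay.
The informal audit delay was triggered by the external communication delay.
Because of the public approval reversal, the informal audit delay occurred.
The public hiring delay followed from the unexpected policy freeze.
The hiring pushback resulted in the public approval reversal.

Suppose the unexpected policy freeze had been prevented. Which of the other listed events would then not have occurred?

the hiring pushback, the public approval reversal, the public hiring delay, the unexpected communication slip

Downstream of the unexpected policy freeze: the hiring pushback, the public hiring delay, the unexpected communication slip, the public approval reversal, the informal audit delay, the initial morale turnover.
Of those, still caused via another path: the informal audit delay, the initial morale turnover.
The remainder have no surviving cause.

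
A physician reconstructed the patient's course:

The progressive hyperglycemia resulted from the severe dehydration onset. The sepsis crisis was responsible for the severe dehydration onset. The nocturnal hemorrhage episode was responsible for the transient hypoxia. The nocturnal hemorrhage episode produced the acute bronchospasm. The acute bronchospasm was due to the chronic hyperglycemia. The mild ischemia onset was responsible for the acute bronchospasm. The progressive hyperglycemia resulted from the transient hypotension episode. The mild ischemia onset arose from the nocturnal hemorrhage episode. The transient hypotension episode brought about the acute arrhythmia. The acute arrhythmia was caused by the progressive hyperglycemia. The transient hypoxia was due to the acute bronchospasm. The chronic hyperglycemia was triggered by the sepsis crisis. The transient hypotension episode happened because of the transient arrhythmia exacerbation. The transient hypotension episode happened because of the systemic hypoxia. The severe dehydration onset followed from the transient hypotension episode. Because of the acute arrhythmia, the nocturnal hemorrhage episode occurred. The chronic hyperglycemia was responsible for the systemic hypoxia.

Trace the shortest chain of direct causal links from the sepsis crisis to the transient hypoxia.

the sepsis crisis → the chronic hyperglycemia
the chronic hyperglycemia → the acute bronchospasm
the acute bronchospasm → the transient hypoxia
Length: 3 steps.

the sepsis crisis → the chronic hyperglycemia → the acute bronchospasm → the transient hypoxia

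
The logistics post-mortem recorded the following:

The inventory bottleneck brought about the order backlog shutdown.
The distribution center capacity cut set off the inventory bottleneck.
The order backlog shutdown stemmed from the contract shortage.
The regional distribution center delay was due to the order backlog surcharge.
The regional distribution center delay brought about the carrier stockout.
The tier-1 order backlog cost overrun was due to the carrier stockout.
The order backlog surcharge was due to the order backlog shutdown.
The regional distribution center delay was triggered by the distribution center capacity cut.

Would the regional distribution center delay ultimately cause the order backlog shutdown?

No

The regional distribution center delay leads to the carrier stockout, the tier-1 order backlog cost overrun; the order backlog shutdown is not among them.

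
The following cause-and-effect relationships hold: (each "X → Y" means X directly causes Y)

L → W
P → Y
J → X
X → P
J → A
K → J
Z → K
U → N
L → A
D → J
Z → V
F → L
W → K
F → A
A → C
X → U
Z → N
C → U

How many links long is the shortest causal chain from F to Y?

7

Shortest chain: F → L → W → K → J → X → P → Y.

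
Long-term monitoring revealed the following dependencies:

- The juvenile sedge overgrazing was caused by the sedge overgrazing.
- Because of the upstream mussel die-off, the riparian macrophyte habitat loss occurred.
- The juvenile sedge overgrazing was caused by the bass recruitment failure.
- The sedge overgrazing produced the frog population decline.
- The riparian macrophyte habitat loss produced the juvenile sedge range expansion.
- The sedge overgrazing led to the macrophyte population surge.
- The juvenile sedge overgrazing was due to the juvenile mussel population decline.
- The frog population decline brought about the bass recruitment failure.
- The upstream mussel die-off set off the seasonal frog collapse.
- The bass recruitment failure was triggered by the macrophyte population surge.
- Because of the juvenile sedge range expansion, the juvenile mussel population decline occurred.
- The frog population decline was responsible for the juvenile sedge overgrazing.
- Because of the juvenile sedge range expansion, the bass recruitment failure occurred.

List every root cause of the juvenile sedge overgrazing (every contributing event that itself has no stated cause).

the sedge overgrazing, the upstream mussel die-off

Tracing upstream from the juvenile sedge overgrazing: the juvenile sedge overgrazing ← the juvenile mussel population decline ← the juvenile sedge range expansion ← the riparian macrophyte habitat loss ← the upstream mussel die-off.
A separate upstream branch: the juvenile sedge overgrazing ← the sedge overgrazing.
Each of those chain origins has no stated cause.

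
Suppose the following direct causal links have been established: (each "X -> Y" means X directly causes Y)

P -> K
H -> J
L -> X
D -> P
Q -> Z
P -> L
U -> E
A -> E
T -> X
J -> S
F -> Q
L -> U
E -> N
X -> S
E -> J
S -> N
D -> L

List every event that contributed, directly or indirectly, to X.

Immediate causes of X: T, L.
Further upstream: D, P.

D, L, P, T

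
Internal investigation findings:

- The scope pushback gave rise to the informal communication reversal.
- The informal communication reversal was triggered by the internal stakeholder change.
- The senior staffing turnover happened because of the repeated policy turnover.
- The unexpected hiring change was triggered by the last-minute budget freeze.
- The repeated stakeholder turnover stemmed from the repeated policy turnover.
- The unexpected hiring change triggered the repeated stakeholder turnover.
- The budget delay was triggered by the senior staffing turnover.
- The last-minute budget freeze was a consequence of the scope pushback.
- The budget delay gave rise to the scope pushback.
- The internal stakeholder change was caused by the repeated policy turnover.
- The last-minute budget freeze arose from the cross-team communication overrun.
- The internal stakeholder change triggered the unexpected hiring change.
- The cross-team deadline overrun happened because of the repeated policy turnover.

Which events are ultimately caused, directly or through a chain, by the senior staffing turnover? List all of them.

Direct effects: the budget delay.
2 steps out: the scope pushback.
3 steps out: the last-minute budget freeze, the informal communication reversal.
4 steps out: the unexpected hiring change.
5 steps out: the repeated stakeholder turnover.
Not reachable from it: the repeated policy turnover, the cross-team deadline overrun, the cross-team communication overrun, the internal stakeholder change.

the budget delay, the informal communication reversal, the last-minute budget freeze, the repeated stakeholder turnover, the scope pushback, the unexpected hiring change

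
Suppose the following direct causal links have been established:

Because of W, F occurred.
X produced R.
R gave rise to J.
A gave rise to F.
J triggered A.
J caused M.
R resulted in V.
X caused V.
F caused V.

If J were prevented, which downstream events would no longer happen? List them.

A, M

Downstream of J: M, A, F, V.
Of those, still caused via another path: F, V.
The remainder have no surviving cause.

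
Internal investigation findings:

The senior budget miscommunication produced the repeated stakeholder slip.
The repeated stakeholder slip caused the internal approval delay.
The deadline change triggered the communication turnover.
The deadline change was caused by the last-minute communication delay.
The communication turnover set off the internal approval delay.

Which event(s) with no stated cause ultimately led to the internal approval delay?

the last-minute communication delay, the senior budget miscommunication

Tracing upstream from the internal approval delay: the internal approval delay ← the communication turnover ← the deadline change ← the last-minute communication delay.
A separate upstream branch: the internal approval delay ← the repeated stakeholder slip ← the senior budget miscommunication.
Each of those chain origins has no stated cause.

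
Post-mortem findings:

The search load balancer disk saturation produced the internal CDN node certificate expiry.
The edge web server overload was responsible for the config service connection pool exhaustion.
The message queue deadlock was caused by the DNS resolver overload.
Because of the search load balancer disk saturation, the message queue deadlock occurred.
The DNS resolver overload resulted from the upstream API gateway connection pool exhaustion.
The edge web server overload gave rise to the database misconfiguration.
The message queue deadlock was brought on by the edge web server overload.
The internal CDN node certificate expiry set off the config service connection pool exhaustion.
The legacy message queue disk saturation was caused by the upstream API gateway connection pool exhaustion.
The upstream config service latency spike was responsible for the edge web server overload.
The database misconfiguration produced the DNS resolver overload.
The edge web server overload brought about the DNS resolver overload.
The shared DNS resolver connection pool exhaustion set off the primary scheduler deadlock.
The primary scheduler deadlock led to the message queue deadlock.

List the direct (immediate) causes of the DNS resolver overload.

Upstream contributors include the upstream config service latency spike, but only the database misconfiguration, the edge web server overload, the upstream API gateway connection pool exhaustion feed directly into the DNS resolver overload.

the database misconfiguration, the edge web server overload, the upstream API gateway connection pool exhaustion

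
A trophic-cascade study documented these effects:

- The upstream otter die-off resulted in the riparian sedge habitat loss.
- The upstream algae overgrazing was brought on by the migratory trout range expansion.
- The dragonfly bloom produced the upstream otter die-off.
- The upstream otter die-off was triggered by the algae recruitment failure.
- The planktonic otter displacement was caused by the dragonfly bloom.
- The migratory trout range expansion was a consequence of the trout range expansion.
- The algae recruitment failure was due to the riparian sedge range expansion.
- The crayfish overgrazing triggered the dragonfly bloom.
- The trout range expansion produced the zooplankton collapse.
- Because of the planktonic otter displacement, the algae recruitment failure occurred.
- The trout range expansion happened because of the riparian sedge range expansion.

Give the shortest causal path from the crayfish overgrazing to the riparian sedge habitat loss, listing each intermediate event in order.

the crayfish overgrazing → the dragonfly bloom
the dragonfly bloom → the upstream otter die-off
the upstream otter die-off → the riparian sedge habitat loss
Length: 3 steps.

the crayfish overgrazing → the dragonfly bloom → the upstream otter die-off → the riparian sedge habitat loss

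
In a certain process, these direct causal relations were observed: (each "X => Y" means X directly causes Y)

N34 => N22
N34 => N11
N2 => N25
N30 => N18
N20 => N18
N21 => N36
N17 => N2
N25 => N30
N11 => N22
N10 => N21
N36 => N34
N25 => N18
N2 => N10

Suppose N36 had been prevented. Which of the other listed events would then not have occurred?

N11, N22, N34

Downstream of N36: N34, N11, N22.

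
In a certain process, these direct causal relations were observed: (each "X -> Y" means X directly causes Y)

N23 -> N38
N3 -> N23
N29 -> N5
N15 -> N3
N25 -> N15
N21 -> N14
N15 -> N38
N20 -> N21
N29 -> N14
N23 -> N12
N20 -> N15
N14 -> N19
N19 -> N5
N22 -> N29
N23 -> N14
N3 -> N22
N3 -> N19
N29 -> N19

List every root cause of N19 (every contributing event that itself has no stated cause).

N20, N25

Tracing upstream from N19: N19 ← N3 ← N15 ← N20.
A separate upstream branch: N19 ← N3 ← N15 ← N25.
Each of those chain origins has no stated cause.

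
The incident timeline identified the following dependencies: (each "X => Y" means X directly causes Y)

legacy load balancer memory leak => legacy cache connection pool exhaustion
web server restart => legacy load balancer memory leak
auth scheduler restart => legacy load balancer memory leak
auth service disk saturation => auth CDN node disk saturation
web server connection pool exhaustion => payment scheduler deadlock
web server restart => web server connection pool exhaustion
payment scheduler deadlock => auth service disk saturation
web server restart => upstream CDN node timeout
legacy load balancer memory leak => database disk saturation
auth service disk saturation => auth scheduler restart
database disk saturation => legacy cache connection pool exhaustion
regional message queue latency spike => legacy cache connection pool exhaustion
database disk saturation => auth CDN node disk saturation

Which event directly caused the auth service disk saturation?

Upstream contributors include the web server restart, the web server connection pool exhaustion, but only the payment scheduler deadlock feeds directly into the auth service disk saturation.

the payment scheduler deadlock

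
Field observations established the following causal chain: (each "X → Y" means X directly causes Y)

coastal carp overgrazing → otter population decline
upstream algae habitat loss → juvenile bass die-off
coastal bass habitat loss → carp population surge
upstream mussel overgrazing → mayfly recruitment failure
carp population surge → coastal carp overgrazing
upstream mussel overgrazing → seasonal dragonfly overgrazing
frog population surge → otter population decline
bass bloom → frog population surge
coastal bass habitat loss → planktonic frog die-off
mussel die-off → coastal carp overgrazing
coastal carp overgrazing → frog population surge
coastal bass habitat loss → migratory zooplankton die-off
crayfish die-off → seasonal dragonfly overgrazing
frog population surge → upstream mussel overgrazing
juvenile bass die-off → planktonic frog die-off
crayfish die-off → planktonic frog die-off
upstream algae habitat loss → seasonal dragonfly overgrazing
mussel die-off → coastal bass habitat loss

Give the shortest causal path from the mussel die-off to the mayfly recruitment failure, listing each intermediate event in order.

the mussel die-off → the coastal carp overgrazing → the frog population surge → the upstream mussel overgrazing → the mayfly recruitment failure

the mussel die-off → the coastal carp overgrazing
the coastal carp overgrazing → the frog population surge
the frog population surge → the upstream mussel overgrazing
the upstream mussel overgrazing → the mayfly recruitment failure
Length: 4 steps.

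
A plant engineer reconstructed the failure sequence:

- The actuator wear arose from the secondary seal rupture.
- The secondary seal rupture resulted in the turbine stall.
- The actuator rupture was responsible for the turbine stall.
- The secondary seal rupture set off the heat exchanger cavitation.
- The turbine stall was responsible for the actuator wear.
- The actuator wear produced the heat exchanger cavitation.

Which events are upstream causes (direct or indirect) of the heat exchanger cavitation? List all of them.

the actuator rupture, the actuator wear, the secondary seal rupture, the turbine stall

Immediate causes of the heat exchanger cavitation: the secondary seal rupture, the actuator wear.
Further upstream: the actuator rupture, the turbine stall.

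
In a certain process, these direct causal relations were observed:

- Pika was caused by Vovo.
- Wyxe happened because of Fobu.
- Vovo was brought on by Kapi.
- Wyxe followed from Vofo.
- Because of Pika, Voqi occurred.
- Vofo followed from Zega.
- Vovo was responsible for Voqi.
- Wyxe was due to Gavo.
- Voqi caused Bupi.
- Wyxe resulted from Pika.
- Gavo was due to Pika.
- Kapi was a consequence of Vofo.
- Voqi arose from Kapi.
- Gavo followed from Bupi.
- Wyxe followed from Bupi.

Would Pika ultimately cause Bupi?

Yes

There is a causal chain: Pika → Voqi → Bupi.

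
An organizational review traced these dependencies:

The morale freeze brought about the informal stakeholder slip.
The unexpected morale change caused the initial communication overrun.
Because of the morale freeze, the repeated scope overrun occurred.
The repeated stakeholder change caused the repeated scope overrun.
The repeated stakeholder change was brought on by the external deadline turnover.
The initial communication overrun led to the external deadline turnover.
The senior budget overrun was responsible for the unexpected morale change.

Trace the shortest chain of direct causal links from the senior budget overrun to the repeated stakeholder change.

the senior budget overrun → the unexpected morale change
the unexpected morale change → the initial communication overrun
the initial communication overrun → the external deadline turnover
the external deadline turnover → the repeated stakeholder change
Length: 4 steps.

the senior budget overrun → the unexpected morale change → the initial communication overrun → the external deadline turnover → the repeated stakeholder change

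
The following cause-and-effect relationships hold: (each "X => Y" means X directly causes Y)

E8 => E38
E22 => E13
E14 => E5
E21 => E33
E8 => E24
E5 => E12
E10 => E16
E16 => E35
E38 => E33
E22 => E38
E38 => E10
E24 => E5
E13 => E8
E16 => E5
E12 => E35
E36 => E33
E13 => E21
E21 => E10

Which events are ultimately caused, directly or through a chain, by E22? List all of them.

E10, E12, E13, E16, E21, E24, E33, E35, E38, E5, E8

Direct effects: E13, E38.
2 steps out: E8, E21, E10, E33.
3 steps out: E24, E16.
4 steps out: E5, E35.
5 steps out: E12.
Not reachable from it: E36, E14.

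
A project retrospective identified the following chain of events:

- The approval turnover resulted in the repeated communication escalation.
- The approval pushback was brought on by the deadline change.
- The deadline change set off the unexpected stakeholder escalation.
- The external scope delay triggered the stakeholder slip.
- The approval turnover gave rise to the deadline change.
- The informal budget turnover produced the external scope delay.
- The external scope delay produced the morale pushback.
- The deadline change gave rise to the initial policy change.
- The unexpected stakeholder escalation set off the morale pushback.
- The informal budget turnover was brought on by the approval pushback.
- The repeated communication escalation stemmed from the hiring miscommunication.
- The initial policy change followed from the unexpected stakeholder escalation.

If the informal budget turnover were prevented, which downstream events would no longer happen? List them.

Downstream of the informal budget turnover: the external scope delay, the morale pushback, the stakeholder slip.
Of those, still caused via another path: the morale pushback.
The remainder have no surviving cause.

the external scope delay, the stakeholder slip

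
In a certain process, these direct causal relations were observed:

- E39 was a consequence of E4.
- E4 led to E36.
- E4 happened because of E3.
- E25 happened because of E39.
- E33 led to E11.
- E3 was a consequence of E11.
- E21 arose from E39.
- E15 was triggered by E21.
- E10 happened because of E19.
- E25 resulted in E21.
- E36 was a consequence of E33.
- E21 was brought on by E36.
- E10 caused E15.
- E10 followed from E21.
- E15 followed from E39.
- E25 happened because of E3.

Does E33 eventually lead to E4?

There is a causal chain: E33 → E11 → E3 → E4.

Yes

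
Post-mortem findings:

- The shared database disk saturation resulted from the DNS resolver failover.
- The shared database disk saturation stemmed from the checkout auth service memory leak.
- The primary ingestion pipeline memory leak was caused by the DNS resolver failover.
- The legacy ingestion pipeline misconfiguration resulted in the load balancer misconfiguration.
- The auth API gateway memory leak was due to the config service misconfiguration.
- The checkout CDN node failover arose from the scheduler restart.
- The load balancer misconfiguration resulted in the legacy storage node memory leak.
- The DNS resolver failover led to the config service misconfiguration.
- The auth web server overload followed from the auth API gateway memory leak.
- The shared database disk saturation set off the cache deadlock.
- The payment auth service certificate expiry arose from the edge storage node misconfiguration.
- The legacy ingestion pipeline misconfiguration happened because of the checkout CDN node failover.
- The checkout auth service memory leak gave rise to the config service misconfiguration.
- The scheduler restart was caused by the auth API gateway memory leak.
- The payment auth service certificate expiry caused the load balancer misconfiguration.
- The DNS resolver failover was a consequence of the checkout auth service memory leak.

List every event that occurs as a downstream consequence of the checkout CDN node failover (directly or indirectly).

the legacy ingestion pipeline misconfiguration, the legacy storage node memory leak, the load balancer misconfiguration

Direct effects: the legacy ingestion pipeline misconfiguration.
2 steps out: the load balancer misconfiguration.
3 steps out: the legacy storage node memory leak.
Not reachable from it: the checkout auth service memory leak, the DNS resolver failover, the config service misconfiguration, the shared database disk saturation, the auth API gateway memory leak, the auth web server overload, the primary ingestion pipeline memory leak, the edge storage node misconfiguration, the payment auth service certificate expiry, the scheduler restart, the cache deadlock.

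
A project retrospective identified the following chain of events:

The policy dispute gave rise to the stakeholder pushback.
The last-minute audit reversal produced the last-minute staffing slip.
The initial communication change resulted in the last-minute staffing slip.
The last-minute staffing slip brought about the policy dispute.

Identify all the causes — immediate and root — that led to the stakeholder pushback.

Immediate cause of the stakeholder pushback: the policy dispute.
Further upstream: the initial communication change, the last-minute audit reversal, the last-minute staffing slip.

the initial communication change, the last-minute audit reversal, the last-minute staffing slip, the policy dispute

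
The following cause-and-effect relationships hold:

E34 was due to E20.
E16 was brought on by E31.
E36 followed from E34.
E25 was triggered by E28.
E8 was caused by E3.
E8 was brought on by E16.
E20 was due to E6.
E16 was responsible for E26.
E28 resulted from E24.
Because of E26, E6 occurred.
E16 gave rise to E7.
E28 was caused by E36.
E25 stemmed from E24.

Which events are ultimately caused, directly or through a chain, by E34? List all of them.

Direct effects: E36.
2 steps out: E28.
3 steps out: E25.
Not reachable from it: E31, E16, E3, E26, E6, E8, E7, E20, E24.

E25, E28, E36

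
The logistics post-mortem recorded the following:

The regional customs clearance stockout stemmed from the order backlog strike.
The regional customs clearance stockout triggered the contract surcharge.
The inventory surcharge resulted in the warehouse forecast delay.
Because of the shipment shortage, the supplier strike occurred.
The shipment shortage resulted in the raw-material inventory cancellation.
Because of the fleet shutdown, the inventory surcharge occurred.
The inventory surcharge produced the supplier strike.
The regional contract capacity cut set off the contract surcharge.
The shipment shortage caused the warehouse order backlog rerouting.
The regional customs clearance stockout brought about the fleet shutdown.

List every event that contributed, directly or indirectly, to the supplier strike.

the fleet shutdown, the inventory surcharge, the order backlog strike, the regional customs clearance stockout, the shipment shortage

Immediate causes of the supplier strike: the shipment shortage, the inventory surcharge.
Further upstream: the order backlog strike, the regional customs clearance stockout, the fleet shutdown.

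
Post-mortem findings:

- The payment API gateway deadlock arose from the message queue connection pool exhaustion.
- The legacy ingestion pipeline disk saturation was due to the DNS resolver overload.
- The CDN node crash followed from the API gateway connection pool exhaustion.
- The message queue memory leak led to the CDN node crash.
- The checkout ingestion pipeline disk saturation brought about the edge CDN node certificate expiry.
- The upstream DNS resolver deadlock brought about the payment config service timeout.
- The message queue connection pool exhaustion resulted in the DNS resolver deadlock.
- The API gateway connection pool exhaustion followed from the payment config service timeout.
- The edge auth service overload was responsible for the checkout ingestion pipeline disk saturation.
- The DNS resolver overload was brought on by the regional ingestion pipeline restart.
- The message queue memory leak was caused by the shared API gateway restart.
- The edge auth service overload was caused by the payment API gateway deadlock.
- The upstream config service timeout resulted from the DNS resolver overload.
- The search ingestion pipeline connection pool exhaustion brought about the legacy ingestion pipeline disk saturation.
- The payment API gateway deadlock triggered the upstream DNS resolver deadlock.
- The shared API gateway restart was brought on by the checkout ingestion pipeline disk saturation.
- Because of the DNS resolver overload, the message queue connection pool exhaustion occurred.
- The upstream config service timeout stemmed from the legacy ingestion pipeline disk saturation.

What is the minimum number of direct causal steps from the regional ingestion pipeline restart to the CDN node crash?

Shortest chain: the regional ingestion pipeline restart → the DNS resolver overload → the message queue connection pool exhaustion → the payment API gateway deadlock → the upstream DNS resolver deadlock → the payment config service timeout → the API gateway connection pool exhaustion → the CDN node crash.

7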